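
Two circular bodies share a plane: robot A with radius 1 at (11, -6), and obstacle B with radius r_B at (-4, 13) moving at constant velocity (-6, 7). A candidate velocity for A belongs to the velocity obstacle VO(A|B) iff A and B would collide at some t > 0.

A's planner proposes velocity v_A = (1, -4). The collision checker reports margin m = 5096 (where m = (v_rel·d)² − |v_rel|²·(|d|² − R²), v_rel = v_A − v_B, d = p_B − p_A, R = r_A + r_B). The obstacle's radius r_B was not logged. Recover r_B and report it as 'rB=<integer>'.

m = 5096
d = (-15, 19);  v_rel = (7, -11),  |v_rel|² = 170
v_rel×d = (7)·(19) − (-11)·(-15) = -32
since m = R²·170 − (-32)²:  R² = (1024 + 5096) / 170 = 36
R = √36 = 6  ⇒  r_B = 6 − 1 = 5

rB=5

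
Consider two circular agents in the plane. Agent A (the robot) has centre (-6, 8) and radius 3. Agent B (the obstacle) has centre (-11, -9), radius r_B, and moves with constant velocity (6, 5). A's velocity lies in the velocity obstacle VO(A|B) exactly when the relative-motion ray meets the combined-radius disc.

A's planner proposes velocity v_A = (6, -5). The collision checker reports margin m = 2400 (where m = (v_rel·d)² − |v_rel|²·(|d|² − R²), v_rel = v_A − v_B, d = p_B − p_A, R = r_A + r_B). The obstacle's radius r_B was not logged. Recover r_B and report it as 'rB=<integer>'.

m = 2400
d = (-5, -17);  v_rel = (0, -10),  |v_rel|² = 100
v_rel×d = (0)·(-17) − (-10)·(-5) = -50
since m = R²·100 − (-50)²:  R² = (2500 + 2400) / 100 = 49
R = √49 = 7  ⇒  r_B = 7 − 3 = 4

rB=4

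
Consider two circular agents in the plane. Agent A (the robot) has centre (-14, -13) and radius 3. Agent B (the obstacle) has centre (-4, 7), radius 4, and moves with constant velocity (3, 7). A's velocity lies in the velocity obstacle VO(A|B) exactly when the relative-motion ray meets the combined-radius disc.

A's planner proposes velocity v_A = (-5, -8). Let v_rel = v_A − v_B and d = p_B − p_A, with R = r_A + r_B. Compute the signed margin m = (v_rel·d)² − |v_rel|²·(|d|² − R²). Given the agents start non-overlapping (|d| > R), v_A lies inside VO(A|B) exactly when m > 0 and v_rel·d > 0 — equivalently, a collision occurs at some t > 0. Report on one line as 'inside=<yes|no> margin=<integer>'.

d = (10, 20),  |d|² = 500;  R = 3+4 = 7,  c = 500−7² = 451
v_rel = (-8, -15),  |v_rel|² = 289;  v_rel·d = (-8)·(10) + (-15)·(20) = -380
289·t² + 760·t + 451 = 0  ⇒  m = (-380)² − 289·451 = 14061
m = 14061 > 0,  v_rel·d = -380 < 0  ⇒  outside

inside=no margin=14061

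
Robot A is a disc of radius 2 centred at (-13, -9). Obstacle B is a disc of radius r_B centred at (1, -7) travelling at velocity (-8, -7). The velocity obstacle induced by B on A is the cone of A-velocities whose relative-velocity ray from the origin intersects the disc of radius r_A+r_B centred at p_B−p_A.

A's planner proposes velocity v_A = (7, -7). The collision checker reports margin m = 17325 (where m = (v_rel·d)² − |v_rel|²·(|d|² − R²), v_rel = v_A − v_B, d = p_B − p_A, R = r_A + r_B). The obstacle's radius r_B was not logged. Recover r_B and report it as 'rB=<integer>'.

m = 17325
d = (14, 2);  v_rel = (15, 0),  |v_rel|² = 225
v_rel×d = (15)·(2) − (0)·(14) = 30
since m = R²·225 − 30²:  R² = (900 + 17325) / 225 = 81
R = √81 = 9  ⇒  r_B = 9 − 2 = 7

rB=7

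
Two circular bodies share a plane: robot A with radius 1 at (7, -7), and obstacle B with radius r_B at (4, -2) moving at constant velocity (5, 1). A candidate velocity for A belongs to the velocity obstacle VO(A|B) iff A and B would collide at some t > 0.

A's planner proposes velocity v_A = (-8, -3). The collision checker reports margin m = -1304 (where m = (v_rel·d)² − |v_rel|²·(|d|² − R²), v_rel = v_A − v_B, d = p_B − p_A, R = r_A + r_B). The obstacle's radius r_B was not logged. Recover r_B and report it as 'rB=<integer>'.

m = -1304
d = (-3, 5);  v_rel = (-13, -4),  |v_rel|² = 185
v_rel×d = (-13)·(5) − (-4)·(-3) = -77
since m = R²·185 − (-77)²:  R² = (5929 + -1304) / 185 = 25
R = √25 = 5  ⇒  r_B = 5 − 1 = 4

rB=4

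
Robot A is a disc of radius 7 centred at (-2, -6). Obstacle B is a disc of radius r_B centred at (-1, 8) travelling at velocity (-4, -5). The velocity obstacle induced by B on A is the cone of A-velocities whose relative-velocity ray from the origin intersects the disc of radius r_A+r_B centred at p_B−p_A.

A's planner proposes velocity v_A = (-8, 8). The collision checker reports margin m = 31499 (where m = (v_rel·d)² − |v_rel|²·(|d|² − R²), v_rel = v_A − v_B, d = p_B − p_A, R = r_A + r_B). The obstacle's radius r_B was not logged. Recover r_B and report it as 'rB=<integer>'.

m = 31499
d = (1, 14);  v_rel = (-4, 13),  |v_rel|² = 185
v_rel×d = (-4)·(14) − (13)·(1) = -69
since m = R²·185 − (-69)²:  R² = (4761 + 31499) / 185 = 196
R = √196 = 14  ⇒  r_B = 14 − 7 = 7

rB=7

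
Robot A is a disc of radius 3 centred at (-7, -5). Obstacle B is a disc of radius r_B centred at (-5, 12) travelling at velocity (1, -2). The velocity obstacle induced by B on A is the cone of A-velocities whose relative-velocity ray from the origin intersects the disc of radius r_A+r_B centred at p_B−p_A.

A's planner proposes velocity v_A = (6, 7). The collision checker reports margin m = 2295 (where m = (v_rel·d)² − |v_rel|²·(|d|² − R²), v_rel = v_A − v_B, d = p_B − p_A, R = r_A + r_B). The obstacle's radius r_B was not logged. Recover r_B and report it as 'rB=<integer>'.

m = 2295
d = (2, 17);  v_rel = (5, 9),  |v_rel|² = 106
v_rel×d = (5)·(17) − (9)·(2) = 67
since m = R²·106 − 67²:  R² = (4489 + 2295) / 106 = 64
R = √64 = 8  ⇒  r_B = 8 − 3 = 5

rB=5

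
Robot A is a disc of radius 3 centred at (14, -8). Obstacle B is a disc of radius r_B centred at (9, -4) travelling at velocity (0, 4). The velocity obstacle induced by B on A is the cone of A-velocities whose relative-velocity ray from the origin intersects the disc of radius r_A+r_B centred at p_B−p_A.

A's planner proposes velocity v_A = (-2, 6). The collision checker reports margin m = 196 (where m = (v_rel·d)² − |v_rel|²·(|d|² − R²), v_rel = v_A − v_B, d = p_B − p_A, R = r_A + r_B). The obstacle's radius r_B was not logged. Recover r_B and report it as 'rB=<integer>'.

m = 196
d = (-5, 4);  v_rel = (-2, 2),  |v_rel|² = 8
v_rel×d = (-2)·(4) − (2)·(-5) = 2
since m = R²·8 − 2²:  R² = (4 + 196) / 8 = 25
R = √25 = 5  ⇒  r_B = 5 − 3 = 2

rB=2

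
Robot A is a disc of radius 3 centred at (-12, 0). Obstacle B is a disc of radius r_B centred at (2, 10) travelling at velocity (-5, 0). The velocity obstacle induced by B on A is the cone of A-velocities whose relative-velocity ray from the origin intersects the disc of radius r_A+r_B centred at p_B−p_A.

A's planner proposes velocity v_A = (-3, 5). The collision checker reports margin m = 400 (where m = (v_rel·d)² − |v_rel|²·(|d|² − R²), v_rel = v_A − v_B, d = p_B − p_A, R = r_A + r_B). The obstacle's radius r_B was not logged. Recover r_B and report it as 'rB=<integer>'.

m = 400
d = (14, 10);  v_rel = (2, 5),  |v_rel|² = 29
v_rel×d = (2)·(10) − (5)·(14) = -50
since m = R²·29 − (-50)²:  R² = (2500 + 400) / 29 = 100
R = √100 = 10  ⇒  r_B = 10 − 3 = 7

rB=7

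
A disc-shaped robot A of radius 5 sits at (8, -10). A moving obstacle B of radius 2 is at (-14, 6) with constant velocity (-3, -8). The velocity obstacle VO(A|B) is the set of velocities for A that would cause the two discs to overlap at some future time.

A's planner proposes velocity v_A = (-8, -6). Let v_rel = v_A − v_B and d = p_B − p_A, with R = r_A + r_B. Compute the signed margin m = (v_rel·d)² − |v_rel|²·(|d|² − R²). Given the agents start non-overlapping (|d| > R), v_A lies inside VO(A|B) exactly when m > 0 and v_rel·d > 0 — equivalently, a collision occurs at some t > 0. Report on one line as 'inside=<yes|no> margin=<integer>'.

d = (-22, 16),  |d|² = 740;  R = 5+2 = 7,  c = 740−7² = 691
v_rel = (-5, 2),  |v_rel|² = 29;  v_rel·d = (-5)·(-22) + (2)·(16) = 142
29·t² − 284·t + 691 = 0  ⇒  m = 142² − 29·691 = 125
m = 125 > 0,  v_rel·d = 142 > 0  ⇒  inside

inside=yes margin=125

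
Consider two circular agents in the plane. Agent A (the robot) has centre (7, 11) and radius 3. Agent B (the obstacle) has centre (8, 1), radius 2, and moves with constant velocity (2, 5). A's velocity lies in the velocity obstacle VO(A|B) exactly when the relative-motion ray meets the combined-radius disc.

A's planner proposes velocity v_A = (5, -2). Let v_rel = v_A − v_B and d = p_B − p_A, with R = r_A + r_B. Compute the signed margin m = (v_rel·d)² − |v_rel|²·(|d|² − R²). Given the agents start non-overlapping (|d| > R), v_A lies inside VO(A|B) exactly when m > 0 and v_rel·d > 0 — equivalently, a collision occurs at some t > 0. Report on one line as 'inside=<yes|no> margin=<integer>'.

d = (1, -10),  |d|² = 101;  R = 3+2 = 5,  c = 101−5² = 76
v_rel = (3, -7),  |v_rel|² = 58;  v_rel·d = (3)·(1) + (-7)·(-10) = 73
58·t² − 146·t + 76 = 0  ⇒  m = 73² − 58·76 = 921
m = 921 > 0,  v_rel·d = 73 > 0  ⇒  inside

inside=yes margin=921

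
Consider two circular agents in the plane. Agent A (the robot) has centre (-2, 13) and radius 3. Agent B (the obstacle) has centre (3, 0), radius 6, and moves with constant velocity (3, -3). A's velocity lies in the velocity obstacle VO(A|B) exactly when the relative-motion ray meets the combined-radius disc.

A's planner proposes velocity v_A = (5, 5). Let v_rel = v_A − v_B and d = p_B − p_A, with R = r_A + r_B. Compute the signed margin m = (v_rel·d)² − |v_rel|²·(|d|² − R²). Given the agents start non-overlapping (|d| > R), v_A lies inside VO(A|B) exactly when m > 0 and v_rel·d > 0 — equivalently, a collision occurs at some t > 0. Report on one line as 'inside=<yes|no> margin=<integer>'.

d = (5, -13),  |d|² = 194;  R = 3+6 = 9,  c = 194−9² = 113
v_rel = (2, 8),  |v_rel|² = 68;  v_rel·d = (2)·(5) + (8)·(-13) = -94
68·t² + 188·t + 113 = 0  ⇒  m = (-94)² − 68·113 = 1152
m = 1152 > 0,  v_rel·d = -94 < 0  ⇒  outside

inside=no margin=1152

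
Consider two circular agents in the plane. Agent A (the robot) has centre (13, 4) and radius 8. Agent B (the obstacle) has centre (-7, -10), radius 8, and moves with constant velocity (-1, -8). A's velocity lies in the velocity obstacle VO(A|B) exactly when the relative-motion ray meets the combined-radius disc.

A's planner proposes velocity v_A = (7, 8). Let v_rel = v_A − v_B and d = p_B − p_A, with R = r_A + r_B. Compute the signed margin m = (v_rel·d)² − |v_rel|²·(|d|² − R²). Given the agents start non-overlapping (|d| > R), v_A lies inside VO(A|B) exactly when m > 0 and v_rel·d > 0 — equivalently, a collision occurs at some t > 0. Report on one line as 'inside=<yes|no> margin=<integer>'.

d = (-20, -14),  |d|² = 596;  R = 8+8 = 16,  c = 596−16² = 340
v_rel = (8, 16),  |v_rel|² = 320;  v_rel·d = (8)·(-20) + (16)·(-14) = -384
320·t² + 768·t + 340 = 0  ⇒  m = (-384)² − 320·340 = 38656
m = 38656 > 0,  v_rel·d = -384 < 0  ⇒  outside

inside=no margin=38656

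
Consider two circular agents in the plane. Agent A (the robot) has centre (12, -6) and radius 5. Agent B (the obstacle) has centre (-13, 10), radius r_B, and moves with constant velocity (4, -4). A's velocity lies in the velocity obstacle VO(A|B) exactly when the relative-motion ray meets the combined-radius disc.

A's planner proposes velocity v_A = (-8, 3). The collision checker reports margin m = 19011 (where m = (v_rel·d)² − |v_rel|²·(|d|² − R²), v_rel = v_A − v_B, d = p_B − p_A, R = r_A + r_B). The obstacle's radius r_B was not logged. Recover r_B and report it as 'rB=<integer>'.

m = 19011
d = (-25, 16);  v_rel = (-12, 7),  |v_rel|² = 193
v_rel×d = (-12)·(16) − (7)·(-25) = -17
since m = R²·193 − (-17)²:  R² = (289 + 19011) / 193 = 100
R = √100 = 10  ⇒  r_B = 10 − 5 = 5

rB=5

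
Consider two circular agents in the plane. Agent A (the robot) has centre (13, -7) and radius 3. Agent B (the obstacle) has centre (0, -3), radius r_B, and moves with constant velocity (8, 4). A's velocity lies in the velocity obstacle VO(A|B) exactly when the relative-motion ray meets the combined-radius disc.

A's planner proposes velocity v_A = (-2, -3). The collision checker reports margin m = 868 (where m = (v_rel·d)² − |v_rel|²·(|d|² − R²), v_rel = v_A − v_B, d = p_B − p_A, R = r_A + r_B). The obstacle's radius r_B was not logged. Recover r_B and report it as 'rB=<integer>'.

m = 868
d = (-13, 4);  v_rel = (-10, -7),  |v_rel|² = 149
v_rel×d = (-10)·(4) − (-7)·(-13) = -131
since m = R²·149 − (-131)²:  R² = (17161 + 868) / 149 = 121
R = √121 = 11  ⇒  r_B = 11 − 3 = 8

rB=8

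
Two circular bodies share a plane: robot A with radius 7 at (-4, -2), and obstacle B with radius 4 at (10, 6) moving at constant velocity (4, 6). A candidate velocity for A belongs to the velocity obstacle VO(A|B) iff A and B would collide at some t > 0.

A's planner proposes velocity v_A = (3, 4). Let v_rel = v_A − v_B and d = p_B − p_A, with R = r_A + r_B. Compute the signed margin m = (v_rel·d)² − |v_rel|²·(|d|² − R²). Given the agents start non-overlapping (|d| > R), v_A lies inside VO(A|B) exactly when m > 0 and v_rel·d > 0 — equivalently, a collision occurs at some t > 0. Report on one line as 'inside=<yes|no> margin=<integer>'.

d = (14, 8),  |d|² = 260;  R = 7+4 = 11,  c = 260−11² = 139
v_rel = (-1, -2),  |v_rel|² = 5;  v_rel·d = (-1)·(14) + (-2)·(8) = -30
5·t² + 60·t + 139 = 0  ⇒  m = (-30)² − 5·139 = 205
m = 205 > 0,  v_rel·d = -30 < 0  ⇒  outside

inside=no margin=205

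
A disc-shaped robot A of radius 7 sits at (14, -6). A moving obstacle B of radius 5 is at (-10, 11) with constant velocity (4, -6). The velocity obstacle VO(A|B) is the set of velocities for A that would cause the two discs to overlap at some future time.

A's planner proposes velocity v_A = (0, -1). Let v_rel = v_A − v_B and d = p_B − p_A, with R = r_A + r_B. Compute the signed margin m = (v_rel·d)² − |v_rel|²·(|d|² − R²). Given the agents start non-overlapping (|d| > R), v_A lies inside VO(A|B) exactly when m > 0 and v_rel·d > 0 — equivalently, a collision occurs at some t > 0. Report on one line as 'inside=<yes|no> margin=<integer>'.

d = (-24, 17),  |d|² = 865;  R = 7+5 = 12,  c = 865−12² = 721
v_rel = (-4, 5),  |v_rel|² = 41;  v_rel·d = (-4)·(-24) + (5)·(17) = 181
41·t² − 362·t + 721 = 0  ⇒  m = 181² − 41·721 = 3200
m = 3200 > 0,  v_rel·d = 181 > 0  ⇒  inside

inside=yes margin=3200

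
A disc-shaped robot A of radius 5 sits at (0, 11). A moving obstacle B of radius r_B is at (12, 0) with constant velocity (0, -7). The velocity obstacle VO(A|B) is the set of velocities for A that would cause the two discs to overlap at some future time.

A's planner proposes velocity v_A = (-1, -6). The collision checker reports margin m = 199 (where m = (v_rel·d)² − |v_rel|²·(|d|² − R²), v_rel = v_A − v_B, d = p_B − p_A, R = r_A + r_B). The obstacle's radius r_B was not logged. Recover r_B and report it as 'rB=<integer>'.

m = 199
d = (12, -11);  v_rel = (-1, 1),  |v_rel|² = 2
v_rel×d = (-1)·(-11) − (1)·(12) = -1
since m = R²·2 − (-1)²:  R² = (1 + 199) / 2 = 100
R = √100 = 10  ⇒  r_B = 10 − 5 = 5

rB=5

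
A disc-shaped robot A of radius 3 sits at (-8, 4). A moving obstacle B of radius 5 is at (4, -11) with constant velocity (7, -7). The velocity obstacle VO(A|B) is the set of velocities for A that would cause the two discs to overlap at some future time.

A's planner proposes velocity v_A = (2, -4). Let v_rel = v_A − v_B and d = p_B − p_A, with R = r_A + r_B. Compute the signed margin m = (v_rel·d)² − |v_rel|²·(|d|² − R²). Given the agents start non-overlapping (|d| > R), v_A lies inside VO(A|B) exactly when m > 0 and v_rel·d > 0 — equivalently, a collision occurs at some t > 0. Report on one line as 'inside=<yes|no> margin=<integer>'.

d = (12, -15),  |d|² = 369;  R = 3+5 = 8,  c = 369−8² = 305
v_rel = (-5, 3),  |v_rel|² = 34;  v_rel·d = (-5)·(12) + (3)·(-15) = -105
34·t² + 210·t + 305 = 0  ⇒  m = (-105)² − 34·305 = 655
m = 655 > 0,  v_rel·d = -105 < 0  ⇒  outside

inside=no margin=655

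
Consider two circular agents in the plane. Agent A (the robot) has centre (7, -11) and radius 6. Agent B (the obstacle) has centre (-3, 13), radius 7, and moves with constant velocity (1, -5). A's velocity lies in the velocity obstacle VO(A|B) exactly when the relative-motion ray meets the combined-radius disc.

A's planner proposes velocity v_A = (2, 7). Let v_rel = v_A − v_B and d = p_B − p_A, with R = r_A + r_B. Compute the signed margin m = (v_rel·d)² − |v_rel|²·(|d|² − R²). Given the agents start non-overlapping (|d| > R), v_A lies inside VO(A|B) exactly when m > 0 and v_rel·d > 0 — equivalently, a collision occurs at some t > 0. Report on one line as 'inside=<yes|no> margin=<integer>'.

d = (-10, 24),  |d|² = 676;  R = 6+7 = 13,  c = 676−13² = 507
v_rel = (1, 12),  |v_rel|² = 145;  v_rel·d = (1)·(-10) + (12)·(24) = 278
145·t² − 556·t + 507 = 0  ⇒  m = 278² − 145·507 = 3769
m = 3769 > 0,  v_rel·d = 278 > 0  ⇒  inside

inside=yes margin=3769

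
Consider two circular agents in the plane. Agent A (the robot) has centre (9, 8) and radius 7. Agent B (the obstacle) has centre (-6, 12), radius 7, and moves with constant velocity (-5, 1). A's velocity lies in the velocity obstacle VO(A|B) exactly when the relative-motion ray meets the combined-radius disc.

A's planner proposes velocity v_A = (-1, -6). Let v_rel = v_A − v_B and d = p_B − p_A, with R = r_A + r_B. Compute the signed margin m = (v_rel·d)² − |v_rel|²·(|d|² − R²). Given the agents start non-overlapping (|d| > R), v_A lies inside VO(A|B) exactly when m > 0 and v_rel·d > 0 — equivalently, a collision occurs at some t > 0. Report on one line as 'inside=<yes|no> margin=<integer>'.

d = (-15, 4),  |d|² = 241;  R = 7+7 = 14,  c = 241−14² = 45
v_rel = (4, -7),  |v_rel|² = 65;  v_rel·d = (4)·(-15) + (-7)·(4) = -88
65·t² + 176·t + 45 = 0  ⇒  m = (-88)² − 65·45 = 4819
m = 4819 > 0,  v_rel·d = -88 < 0  ⇒  outside

inside=no margin=4819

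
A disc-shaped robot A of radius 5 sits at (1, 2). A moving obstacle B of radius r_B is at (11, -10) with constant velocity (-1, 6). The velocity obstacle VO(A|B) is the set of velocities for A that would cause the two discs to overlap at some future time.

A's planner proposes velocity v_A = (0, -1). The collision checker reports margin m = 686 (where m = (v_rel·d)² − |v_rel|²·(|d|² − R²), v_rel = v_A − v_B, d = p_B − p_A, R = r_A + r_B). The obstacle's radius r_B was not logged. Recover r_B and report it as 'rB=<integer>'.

m = 686
d = (10, -12);  v_rel = (1, -7),  |v_rel|² = 50
v_rel×d = (1)·(-12) − (-7)·(10) = 58
since m = R²·50 − 58²:  R² = (3364 + 686) / 50 = 81
R = √81 = 9  ⇒  r_B = 9 − 5 = 4

rB=4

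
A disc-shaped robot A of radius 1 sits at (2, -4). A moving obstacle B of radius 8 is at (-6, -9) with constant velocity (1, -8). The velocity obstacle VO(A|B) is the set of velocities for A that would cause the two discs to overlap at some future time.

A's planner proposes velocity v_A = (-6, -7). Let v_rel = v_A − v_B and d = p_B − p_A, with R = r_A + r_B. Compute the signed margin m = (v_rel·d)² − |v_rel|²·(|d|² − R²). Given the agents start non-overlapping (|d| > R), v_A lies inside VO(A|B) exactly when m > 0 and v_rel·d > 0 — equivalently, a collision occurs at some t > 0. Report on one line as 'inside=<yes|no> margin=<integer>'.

d = (-8, -5),  |d|² = 89;  R = 1+8 = 9,  c = 89−9² = 8
v_rel = (-7, 1),  |v_rel|² = 50;  v_rel·d = (-7)·(-8) + (1)·(-5) = 51
50·t² − 102·t + 8 = 0  ⇒  m = 51² − 50·8 = 2201
m = 2201 > 0,  v_rel·d = 51 > 0  ⇒  inside

inside=yes margin=2201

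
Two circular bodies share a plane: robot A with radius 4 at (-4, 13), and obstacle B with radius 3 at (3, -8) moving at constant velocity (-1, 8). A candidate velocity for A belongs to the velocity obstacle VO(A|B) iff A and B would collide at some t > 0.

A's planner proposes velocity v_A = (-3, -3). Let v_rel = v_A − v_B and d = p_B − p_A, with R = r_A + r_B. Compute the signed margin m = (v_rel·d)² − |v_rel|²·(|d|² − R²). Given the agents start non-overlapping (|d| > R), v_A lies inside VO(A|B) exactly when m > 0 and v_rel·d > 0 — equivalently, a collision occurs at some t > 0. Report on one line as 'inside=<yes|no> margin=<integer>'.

d = (7, -21),  |d|² = 490;  R = 4+3 = 7,  c = 490−7² = 441
v_rel = (-2, -11),  |v_rel|² = 125;  v_rel·d = (-2)·(7) + (-11)·(-21) = 217
125·t² − 434·t + 441 = 0  ⇒  m = 217² − 125·441 = -8036
m = -8036 < 0,  v_rel·d = 217 > 0  ⇒  outside

inside=no margin=-8036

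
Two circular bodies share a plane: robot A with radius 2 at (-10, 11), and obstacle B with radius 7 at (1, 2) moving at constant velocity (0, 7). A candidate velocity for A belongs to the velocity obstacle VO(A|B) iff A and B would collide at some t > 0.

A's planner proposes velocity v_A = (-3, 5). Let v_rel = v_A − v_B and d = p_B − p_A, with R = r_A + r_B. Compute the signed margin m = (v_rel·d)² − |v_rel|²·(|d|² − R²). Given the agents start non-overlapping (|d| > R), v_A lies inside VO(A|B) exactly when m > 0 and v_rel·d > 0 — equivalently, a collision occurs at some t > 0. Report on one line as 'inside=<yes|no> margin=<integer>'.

d = (11, -9),  |d|² = 202;  R = 2+7 = 9,  c = 202−9² = 121
v_rel = (-3, -2),  |v_rel|² = 13;  v_rel·d = (-3)·(11) + (-2)·(-9) = -15
13·t² + 30·t + 121 = 0  ⇒  m = (-15)² − 13·121 = -1348
m = -1348 < 0,  v_rel·d = -15 < 0  ⇒  outside

inside=no margin=-1348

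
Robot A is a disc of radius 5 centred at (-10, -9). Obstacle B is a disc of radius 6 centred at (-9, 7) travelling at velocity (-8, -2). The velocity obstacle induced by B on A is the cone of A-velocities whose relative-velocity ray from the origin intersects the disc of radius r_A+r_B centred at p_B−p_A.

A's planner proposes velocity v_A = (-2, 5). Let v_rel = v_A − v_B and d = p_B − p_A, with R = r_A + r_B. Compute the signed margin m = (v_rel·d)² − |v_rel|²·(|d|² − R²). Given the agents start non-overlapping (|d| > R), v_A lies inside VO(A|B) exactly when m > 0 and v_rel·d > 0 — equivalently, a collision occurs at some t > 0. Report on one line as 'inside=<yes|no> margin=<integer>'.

d = (1, 16),  |d|² = 257;  R = 5+6 = 11,  c = 257−11² = 136
v_rel = (6, 7),  |v_rel|² = 85;  v_rel·d = (6)·(1) + (7)·(16) = 118
85·t² − 236·t + 136 = 0  ⇒  m = 118² − 85·136 = 2364
m = 2364 > 0,  v_rel·d = 118 > 0  ⇒  inside

inside=yes margin=2364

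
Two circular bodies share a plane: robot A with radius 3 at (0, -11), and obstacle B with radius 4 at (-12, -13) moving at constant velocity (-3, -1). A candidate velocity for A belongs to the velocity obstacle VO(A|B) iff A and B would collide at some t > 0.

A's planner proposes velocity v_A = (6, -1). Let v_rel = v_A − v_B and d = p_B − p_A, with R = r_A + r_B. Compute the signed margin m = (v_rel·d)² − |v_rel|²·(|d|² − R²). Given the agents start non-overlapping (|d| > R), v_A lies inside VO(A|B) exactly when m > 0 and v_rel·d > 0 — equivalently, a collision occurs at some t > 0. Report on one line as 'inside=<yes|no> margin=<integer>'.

d = (-12, -2),  |d|² = 148;  R = 3+4 = 7,  c = 148−7² = 99
v_rel = (9, 0),  |v_rel|² = 81;  v_rel·d = (9)·(-12) + (0)·(-2) = -108
81·t² + 216·t + 99 = 0  ⇒  m = (-108)² − 81·99 = 3645
m = 3645 > 0,  v_rel·d = -108 < 0  ⇒  outside

inside=no margin=3645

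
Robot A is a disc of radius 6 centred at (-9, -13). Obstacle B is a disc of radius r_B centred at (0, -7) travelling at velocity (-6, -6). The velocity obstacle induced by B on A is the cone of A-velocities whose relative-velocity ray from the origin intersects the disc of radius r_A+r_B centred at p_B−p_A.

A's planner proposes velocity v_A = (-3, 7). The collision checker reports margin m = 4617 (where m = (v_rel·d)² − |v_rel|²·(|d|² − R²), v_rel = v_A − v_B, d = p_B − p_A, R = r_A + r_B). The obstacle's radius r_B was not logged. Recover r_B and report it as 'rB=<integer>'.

m = 4617
d = (9, 6);  v_rel = (3, 13),  |v_rel|² = 178
v_rel×d = (3)·(6) − (13)·(9) = -99
since m = R²·178 − (-99)²:  R² = (9801 + 4617) / 178 = 81
R = √81 = 9  ⇒  r_B = 9 − 6 = 3

rB=3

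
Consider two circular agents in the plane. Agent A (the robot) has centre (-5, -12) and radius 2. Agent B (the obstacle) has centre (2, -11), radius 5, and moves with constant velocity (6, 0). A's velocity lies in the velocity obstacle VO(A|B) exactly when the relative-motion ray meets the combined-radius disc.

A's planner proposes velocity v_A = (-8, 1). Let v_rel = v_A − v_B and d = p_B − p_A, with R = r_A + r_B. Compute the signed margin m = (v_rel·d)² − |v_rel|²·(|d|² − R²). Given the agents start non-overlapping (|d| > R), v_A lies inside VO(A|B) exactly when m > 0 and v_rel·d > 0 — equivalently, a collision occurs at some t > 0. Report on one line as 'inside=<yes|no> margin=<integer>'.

d = (7, 1),  |d|² = 50;  R = 2+5 = 7,  c = 50−7² = 1
v_rel = (-14, 1),  |v_rel|² = 197;  v_rel·d = (-14)·(7) + (1)·(1) = -97
197·t² + 194·t + 1 = 0  ⇒  m = (-97)² − 197·1 = 9212
m = 9212 > 0,  v_rel·d = -97 < 0  ⇒  outside

inside=no margin=9212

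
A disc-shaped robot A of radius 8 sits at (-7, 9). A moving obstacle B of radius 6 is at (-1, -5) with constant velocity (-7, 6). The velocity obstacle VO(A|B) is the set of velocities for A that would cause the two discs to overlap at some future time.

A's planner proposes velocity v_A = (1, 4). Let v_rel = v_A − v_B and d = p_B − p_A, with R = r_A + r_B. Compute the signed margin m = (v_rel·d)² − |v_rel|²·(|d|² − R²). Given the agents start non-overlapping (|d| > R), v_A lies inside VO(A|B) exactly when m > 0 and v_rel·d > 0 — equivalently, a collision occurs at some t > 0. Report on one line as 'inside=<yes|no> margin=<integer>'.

d = (6, -14),  |d|² = 232;  R = 8+6 = 14,  c = 232−14² = 36
v_rel = (8, -2),  |v_rel|² = 68;  v_rel·d = (8)·(6) + (-2)·(-14) = 76
68·t² − 152·t + 36 = 0  ⇒  m = 76² − 68·36 = 3328
m = 3328 > 0,  v_rel·d = 76 > 0  ⇒  inside

inside=yes margin=3328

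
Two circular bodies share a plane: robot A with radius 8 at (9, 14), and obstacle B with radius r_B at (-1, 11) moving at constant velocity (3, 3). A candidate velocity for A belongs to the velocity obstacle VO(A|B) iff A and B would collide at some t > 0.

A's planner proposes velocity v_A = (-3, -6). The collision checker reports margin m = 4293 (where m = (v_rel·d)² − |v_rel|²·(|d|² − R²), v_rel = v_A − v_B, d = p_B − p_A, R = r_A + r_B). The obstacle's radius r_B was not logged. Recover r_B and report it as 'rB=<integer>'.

m = 4293
d = (-10, -3);  v_rel = (-6, -9),  |v_rel|² = 117
v_rel×d = (-6)·(-3) − (-9)·(-10) = -72
since m = R²·117 − (-72)²:  R² = (5184 + 4293) / 117 = 81
R = √81 = 9  ⇒  r_B = 9 − 8 = 1

rB=1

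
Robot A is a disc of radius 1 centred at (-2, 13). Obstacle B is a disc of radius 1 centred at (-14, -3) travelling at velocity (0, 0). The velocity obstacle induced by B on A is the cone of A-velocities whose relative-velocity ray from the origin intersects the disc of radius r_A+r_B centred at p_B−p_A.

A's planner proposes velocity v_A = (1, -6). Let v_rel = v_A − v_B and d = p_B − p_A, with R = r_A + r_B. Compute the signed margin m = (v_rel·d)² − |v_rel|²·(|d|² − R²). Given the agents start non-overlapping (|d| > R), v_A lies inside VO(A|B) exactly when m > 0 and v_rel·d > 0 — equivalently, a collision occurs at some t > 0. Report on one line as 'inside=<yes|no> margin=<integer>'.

d = (-12, -16),  |d|² = 400;  R = 1+1 = 2,  c = 400−2² = 396
v_rel = (1, -6),  |v_rel|² = 37;  v_rel·d = (1)·(-12) + (-6)·(-16) = 84
37·t² − 168·t + 396 = 0  ⇒  m = 84² − 37·396 = -7596
m = -7596 < 0,  v_rel·d = 84 > 0  ⇒  outside

inside=no margin=-7596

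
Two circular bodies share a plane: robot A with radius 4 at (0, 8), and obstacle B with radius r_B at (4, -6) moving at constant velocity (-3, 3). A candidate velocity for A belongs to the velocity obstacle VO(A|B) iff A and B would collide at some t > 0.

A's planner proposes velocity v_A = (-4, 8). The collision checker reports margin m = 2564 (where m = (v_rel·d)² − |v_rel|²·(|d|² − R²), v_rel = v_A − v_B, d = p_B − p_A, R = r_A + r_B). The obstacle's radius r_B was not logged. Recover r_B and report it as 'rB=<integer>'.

m = 2564
d = (4, -14);  v_rel = (-1, 5),  |v_rel|² = 26
v_rel×d = (-1)·(-14) − (5)·(4) = -6
since m = R²·26 − (-6)²:  R² = (36 + 2564) / 26 = 100
R = √100 = 10  ⇒  r_B = 10 − 4 = 6

rB=6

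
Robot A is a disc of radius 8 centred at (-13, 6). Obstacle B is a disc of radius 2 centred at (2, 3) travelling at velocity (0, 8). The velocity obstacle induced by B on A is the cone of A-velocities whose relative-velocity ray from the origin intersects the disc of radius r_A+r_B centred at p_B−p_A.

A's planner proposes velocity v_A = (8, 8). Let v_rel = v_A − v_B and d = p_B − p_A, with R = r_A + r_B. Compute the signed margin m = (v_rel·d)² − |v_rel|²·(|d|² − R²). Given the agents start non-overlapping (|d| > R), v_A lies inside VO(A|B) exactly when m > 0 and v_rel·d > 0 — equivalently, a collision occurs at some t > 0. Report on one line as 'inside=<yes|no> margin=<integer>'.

d = (15, -3),  |d|² = 234;  R = 8+2 = 10,  c = 234−10² = 134
v_rel = (8, 0),  |v_rel|² = 64;  v_rel·d = (8)·(15) + (0)·(-3) = 120
64·t² − 240·t + 134 = 0  ⇒  m = 120² − 64·134 = 5824
m = 5824 > 0,  v_rel·d = 120 > 0  ⇒  inside

inside=yes margin=5824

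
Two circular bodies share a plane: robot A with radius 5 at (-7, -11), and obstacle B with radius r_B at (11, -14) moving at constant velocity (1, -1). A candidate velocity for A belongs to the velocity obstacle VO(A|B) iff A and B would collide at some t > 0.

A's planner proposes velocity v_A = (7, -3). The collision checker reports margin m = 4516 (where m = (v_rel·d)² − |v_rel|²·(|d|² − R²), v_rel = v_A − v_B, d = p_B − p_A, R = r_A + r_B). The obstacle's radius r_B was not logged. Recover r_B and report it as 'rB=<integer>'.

m = 4516
d = (18, -3);  v_rel = (6, -2),  |v_rel|² = 40
v_rel×d = (6)·(-3) − (-2)·(18) = 18
since m = R²·40 − 18²:  R² = (324 + 4516) / 40 = 121
R = √121 = 11  ⇒  r_B = 11 − 5 = 6

rB=6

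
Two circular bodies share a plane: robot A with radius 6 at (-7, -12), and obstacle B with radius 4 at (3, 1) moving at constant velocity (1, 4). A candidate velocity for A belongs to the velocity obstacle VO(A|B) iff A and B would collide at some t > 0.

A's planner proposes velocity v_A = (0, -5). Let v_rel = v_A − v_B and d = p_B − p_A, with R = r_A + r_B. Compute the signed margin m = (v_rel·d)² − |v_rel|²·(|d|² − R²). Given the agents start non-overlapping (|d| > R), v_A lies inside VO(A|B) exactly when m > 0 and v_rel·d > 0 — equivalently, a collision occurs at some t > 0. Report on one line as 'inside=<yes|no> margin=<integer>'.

d = (10, 13),  |d|² = 269;  R = 6+4 = 10,  c = 269−10² = 169
v_rel = (-1, -9),  |v_rel|² = 82;  v_rel·d = (-1)·(10) + (-9)·(13) = -127
82·t² + 254·t + 169 = 0  ⇒  m = (-127)² − 82·169 = 2271
m = 2271 > 0,  v_rel·d = -127 < 0  ⇒  outside

inside=no margin=2271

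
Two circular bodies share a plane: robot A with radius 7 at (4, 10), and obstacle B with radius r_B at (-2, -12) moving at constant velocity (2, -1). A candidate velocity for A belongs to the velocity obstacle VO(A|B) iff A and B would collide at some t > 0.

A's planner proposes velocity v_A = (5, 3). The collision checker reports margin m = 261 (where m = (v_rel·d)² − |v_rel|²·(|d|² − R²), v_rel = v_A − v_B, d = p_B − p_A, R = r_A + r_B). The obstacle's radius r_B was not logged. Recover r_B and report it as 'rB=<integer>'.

m = 261
d = (-6, -22);  v_rel = (3, 4),  |v_rel|² = 25
v_rel×d = (3)·(-22) − (4)·(-6) = -42
since m = R²·25 − (-42)²:  R² = (1764 + 261) / 25 = 81
R = √81 = 9  ⇒  r_B = 9 − 7 = 2

rB=2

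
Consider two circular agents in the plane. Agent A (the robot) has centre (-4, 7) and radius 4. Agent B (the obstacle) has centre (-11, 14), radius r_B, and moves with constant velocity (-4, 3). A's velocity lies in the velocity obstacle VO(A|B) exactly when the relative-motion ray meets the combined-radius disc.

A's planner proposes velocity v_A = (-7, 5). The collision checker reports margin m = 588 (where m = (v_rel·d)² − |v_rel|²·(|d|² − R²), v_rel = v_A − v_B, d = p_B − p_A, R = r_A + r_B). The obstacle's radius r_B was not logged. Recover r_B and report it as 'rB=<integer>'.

m = 588
d = (-7, 7);  v_rel = (-3, 2),  |v_rel|² = 13
v_rel×d = (-3)·(7) − (2)·(-7) = -7
since m = R²·13 − (-7)²:  R² = (49 + 588) / 13 = 49
R = √49 = 7  ⇒  r_B = 7 − 4 = 3

rB=3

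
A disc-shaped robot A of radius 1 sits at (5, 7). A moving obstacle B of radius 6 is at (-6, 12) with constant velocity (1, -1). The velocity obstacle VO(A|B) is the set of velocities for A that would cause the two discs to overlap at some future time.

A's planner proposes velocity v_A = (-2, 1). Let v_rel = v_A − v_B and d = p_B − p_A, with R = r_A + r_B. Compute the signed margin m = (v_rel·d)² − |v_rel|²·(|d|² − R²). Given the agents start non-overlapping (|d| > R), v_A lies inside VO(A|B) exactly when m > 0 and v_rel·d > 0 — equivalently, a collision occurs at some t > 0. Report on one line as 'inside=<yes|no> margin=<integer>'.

d = (-11, 5),  |d|² = 146;  R = 1+6 = 7,  c = 146−7² = 97
v_rel = (-3, 2),  |v_rel|² = 13;  v_rel·d = (-3)·(-11) + (2)·(5) = 43
13·t² − 86·t + 97 = 0  ⇒  m = 43² − 13·97 = 588
m = 588 > 0,  v_rel·d = 43 > 0  ⇒  inside

inside=yes margin=588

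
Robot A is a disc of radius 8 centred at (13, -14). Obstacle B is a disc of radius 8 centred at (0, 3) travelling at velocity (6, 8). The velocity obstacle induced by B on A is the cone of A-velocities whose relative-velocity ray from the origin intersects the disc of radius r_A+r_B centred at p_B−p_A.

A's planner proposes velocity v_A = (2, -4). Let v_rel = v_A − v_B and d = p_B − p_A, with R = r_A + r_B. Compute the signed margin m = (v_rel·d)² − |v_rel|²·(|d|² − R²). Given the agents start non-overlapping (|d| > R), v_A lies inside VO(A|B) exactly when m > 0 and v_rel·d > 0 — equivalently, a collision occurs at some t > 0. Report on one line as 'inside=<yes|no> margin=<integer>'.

d = (-13, 17),  |d|² = 458;  R = 8+8 = 16,  c = 458−16² = 202
v_rel = (-4, -12),  |v_rel|² = 160;  v_rel·d = (-4)·(-13) + (-12)·(17) = -152
160·t² + 304·t + 202 = 0  ⇒  m = (-152)² − 160·202 = -9216
m = -9216 < 0,  v_rel·d = -152 < 0  ⇒  outside

inside=no margin=-9216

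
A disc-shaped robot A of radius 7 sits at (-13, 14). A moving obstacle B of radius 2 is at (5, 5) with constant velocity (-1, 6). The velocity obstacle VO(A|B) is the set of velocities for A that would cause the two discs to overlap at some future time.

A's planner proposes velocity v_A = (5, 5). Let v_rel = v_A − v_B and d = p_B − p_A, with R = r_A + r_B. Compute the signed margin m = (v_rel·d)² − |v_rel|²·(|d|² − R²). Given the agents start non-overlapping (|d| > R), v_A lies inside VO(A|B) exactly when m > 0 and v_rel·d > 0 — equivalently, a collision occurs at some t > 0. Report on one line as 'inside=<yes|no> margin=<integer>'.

d = (18, -9),  |d|² = 405;  R = 7+2 = 9,  c = 405−9² = 324
v_rel = (6, -1),  |v_rel|² = 37;  v_rel·d = (6)·(18) + (-1)·(-9) = 117
37·t² − 234·t + 324 = 0  ⇒  m = 117² − 37·324 = 1701
m = 1701 > 0,  v_rel·d = 117 > 0  ⇒  inside

inside=yes margin=1701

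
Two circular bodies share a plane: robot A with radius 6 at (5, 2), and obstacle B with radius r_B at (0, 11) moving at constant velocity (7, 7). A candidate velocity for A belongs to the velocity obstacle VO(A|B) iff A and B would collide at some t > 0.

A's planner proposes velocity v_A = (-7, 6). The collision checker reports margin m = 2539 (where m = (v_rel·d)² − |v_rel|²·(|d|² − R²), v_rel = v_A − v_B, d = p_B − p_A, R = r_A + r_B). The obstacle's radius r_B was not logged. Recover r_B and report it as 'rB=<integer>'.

m = 2539
d = (-5, 9);  v_rel = (-14, -1),  |v_rel|² = 197
v_rel×d = (-14)·(9) − (-1)·(-5) = -131
since m = R²·197 − (-131)²:  R² = (17161 + 2539) / 197 = 100
R = √100 = 10  ⇒  r_B = 10 − 6 = 4

rB=4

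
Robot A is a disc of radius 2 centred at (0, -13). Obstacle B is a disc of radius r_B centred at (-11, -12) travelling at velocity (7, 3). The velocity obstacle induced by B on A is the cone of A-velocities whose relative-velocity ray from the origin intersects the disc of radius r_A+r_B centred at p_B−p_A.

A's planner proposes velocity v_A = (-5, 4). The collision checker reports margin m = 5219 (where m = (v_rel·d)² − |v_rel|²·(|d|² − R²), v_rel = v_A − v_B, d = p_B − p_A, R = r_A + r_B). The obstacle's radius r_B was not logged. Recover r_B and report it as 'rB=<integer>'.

m = 5219
d = (-11, 1);  v_rel = (-12, 1),  |v_rel|² = 145
v_rel×d = (-12)·(1) − (1)·(-11) = -1
since m = R²·145 − (-1)²:  R² = (1 + 5219) / 145 = 36
R = √36 = 6  ⇒  r_B = 6 − 2 = 4

rB=4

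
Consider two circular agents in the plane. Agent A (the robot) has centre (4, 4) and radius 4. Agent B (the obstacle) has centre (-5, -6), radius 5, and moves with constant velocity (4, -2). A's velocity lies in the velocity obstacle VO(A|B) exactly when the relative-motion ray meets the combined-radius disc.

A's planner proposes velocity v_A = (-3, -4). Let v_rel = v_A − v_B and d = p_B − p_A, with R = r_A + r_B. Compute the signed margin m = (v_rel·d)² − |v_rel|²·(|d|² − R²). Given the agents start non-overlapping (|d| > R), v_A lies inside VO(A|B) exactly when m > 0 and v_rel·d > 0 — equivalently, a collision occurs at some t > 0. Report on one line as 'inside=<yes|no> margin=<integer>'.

d = (-9, -10),  |d|² = 181;  R = 4+5 = 9,  c = 181−9² = 100
v_rel = (-7, -2),  |v_rel|² = 53;  v_rel·d = (-7)·(-9) + (-2)·(-10) = 83
53·t² − 166·t + 100 = 0  ⇒  m = 83² − 53·100 = 1589
m = 1589 > 0,  v_rel·d = 83 > 0  ⇒  inside

inside=yes margin=1589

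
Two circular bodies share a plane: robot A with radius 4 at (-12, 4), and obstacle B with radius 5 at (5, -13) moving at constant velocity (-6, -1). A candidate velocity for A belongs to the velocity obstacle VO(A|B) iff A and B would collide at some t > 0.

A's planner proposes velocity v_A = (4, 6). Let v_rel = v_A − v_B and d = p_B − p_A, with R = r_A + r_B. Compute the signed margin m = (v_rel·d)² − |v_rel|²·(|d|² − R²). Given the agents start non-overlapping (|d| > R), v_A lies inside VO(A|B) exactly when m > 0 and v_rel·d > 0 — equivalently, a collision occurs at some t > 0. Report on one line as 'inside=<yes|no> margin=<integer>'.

d = (17, -17),  |d|² = 578;  R = 4+5 = 9,  c = 578−9² = 497
v_rel = (10, 7),  |v_rel|² = 149;  v_rel·d = (10)·(17) + (7)·(-17) = 51
149·t² − 102·t + 497 = 0  ⇒  m = 51² − 149·497 = -71452
m = -71452 < 0,  v_rel·d = 51 > 0  ⇒  outside

inside=no margin=-71452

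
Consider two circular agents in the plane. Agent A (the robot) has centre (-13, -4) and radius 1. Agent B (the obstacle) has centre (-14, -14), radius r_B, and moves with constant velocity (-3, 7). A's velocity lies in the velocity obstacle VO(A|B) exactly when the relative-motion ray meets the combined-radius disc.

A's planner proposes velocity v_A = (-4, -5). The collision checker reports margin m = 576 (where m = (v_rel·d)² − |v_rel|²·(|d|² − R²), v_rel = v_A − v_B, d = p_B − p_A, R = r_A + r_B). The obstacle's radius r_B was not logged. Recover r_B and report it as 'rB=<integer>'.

m = 576
d = (-1, -10);  v_rel = (-1, -12),  |v_rel|² = 145
v_rel×d = (-1)·(-10) − (-12)·(-1) = -2
since m = R²·145 − (-2)²:  R² = (4 + 576) / 145 = 4
R = √4 = 2  ⇒  r_B = 2 − 1 = 1

rB=1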